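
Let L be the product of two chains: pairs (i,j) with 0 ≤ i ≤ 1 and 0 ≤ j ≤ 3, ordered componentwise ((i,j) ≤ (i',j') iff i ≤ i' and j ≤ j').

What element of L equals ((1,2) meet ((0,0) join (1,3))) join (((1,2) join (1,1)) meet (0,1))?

(0,0) ∨ (1,3) = (1,3)
(1,2) ∧ (1,3) = (1,2)
(1,2) ∨ (1,1) = (1,2)
(1,2) ∧ (0,1) = (0,1)
(1,2) ∨ (0,1) = (1,2)

(1,2)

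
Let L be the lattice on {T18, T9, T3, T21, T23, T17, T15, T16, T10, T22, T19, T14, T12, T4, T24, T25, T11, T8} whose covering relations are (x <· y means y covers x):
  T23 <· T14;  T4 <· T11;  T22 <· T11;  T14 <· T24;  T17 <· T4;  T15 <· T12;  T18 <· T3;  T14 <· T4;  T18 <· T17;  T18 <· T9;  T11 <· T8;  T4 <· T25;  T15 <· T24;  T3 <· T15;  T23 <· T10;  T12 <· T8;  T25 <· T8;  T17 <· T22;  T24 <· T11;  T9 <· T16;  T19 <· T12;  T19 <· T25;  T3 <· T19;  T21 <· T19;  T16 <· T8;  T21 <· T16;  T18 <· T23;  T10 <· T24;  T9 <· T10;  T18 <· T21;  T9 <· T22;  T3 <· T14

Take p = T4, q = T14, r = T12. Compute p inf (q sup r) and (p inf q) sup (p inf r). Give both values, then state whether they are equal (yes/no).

q sup r = T8, so p inf (q sup r) = T4 inf T8 = T4.
p inf q = T14 and p inf r = T3, so (p inf q) sup (p inf r) = T14 sup T3 = T14.
Equal: no.

T4; T14; no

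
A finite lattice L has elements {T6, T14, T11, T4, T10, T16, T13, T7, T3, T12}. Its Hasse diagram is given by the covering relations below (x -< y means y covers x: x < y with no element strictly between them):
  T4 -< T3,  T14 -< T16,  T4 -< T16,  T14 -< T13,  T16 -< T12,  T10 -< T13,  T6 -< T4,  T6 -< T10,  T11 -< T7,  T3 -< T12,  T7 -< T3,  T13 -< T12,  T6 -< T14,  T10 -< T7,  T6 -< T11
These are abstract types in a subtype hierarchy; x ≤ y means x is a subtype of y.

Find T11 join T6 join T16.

T12

Common upper bounds of {T11, T6, T16}: T12.
The least among these is T12.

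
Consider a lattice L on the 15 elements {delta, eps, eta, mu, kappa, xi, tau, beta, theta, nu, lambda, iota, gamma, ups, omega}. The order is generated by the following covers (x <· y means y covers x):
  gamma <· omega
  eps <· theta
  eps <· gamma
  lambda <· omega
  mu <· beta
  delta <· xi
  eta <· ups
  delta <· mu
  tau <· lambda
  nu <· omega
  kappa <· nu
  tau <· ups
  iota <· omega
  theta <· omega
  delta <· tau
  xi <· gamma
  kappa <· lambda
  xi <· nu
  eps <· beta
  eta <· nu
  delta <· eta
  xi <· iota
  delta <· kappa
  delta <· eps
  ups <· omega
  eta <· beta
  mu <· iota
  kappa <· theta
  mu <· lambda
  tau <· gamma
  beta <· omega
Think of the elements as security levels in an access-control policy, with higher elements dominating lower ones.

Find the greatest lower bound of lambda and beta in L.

Common lower bounds of {lambda, beta}: delta, mu.
The greatest among these is mu.

mu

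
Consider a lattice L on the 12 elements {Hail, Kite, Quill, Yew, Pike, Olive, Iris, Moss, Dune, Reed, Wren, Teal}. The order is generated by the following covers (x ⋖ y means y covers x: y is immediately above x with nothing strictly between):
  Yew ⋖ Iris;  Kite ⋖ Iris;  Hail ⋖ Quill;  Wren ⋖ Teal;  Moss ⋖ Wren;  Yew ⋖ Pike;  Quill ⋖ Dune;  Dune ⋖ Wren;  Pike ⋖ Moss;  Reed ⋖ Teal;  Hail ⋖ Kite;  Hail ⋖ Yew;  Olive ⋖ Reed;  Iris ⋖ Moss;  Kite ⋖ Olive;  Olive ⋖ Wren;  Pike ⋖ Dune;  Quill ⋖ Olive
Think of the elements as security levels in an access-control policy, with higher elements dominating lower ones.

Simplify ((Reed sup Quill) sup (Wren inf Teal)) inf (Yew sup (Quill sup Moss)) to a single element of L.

Reed ∨ Quill = Reed
Wren ∧ Teal = Wren
Reed ∨ Wren = Teal
Quill ∨ Moss = Wren
Yew ∨ Wren = Wren
Teal ∧ Wren = Wren

Wren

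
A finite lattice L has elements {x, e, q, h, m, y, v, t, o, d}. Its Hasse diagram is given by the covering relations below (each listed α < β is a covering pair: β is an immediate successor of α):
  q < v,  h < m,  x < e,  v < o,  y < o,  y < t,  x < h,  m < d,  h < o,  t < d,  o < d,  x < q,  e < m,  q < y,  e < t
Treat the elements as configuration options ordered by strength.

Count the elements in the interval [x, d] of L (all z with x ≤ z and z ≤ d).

The interval [x, d] = {d, e, h, m, o, q, t, v, x, y}, which has 10 elements.

10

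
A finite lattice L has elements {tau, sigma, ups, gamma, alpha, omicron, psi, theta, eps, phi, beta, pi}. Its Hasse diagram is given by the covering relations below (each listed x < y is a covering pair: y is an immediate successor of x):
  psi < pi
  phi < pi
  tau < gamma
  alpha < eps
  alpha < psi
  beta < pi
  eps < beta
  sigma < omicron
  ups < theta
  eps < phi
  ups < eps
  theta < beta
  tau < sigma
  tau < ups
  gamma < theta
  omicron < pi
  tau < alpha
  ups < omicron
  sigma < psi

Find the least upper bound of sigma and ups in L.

Common upper bounds of {sigma, ups}: omicron, pi.
The least among these is omicron.

omicron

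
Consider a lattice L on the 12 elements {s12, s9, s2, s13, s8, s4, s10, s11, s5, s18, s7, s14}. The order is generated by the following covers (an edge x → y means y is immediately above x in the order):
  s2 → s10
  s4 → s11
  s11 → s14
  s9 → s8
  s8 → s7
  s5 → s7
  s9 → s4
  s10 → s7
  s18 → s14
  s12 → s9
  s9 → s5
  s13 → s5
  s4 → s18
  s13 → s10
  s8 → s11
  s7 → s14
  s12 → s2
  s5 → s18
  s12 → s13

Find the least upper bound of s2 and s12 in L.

s2

Common upper bounds of {s2, s12}: s10, s14, s2, s7.
The least among these is s2.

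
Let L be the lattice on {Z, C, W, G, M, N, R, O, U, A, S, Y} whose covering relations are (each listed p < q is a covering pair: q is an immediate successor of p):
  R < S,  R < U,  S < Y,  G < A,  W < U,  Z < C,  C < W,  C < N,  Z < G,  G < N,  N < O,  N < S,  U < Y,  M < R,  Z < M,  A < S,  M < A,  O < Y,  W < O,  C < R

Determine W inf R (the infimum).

Common lower bounds of {W, R}: C, Z.
The greatest among these is C.

C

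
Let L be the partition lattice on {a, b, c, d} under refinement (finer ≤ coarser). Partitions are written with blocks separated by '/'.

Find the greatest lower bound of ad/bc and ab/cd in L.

The meet (common refinement) of ad/bc and ab/cd intersects blocks pairwise, giving a/b/c/d.

a/b/c/d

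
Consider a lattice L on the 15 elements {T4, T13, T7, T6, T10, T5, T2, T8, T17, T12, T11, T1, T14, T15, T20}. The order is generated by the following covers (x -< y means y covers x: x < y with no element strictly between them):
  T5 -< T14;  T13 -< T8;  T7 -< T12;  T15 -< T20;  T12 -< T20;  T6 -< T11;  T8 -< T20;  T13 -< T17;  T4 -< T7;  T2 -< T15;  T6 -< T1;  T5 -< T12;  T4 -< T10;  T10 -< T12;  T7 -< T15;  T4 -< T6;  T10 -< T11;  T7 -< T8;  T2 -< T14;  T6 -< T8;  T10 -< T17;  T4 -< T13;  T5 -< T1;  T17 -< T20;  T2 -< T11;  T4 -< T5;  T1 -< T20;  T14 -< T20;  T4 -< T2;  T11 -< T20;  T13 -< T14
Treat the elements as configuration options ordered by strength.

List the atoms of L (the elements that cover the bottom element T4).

T10, T13, T2, T5, T6, T7

The atoms are exactly the elements that cover T4: T10, T13, T2, T5, T6, T7.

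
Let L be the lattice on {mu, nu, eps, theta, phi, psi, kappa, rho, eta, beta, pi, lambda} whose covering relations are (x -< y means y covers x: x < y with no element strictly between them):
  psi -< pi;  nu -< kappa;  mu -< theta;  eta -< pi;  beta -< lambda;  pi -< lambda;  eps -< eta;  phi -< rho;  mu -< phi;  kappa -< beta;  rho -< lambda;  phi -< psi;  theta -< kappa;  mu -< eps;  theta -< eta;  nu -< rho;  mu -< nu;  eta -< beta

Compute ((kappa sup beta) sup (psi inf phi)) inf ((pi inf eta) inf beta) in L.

kappa ∨ beta = beta
psi ∧ phi = phi
beta ∨ phi = lambda
pi ∧ eta = eta
eta ∧ beta = eta
lambda ∧ eta = eta

eta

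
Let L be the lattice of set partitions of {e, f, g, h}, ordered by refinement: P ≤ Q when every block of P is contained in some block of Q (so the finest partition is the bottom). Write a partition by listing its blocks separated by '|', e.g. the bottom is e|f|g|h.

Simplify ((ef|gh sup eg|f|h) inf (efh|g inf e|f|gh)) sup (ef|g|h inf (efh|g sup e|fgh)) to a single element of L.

ef|g|h

ef|gh ∨ eg|f|h = efgh
efh|g ∧ e|f|gh = e|f|g|h
efgh ∧ e|f|g|h = e|f|g|h
efh|g ∨ e|fgh = efgh
ef|g|h ∧ efgh = ef|g|h
e|f|g|h ∨ ef|g|h = ef|g|h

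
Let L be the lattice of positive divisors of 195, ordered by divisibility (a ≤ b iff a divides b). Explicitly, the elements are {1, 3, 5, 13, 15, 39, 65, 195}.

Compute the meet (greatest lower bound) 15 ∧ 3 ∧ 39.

In the divisibility order, the meet is the greatest common divisor: gcd(15, 3, 39) = 3.

3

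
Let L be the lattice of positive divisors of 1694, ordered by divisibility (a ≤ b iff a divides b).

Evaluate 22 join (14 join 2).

154

14 ∨ 2 = 14
22 ∨ 14 = 154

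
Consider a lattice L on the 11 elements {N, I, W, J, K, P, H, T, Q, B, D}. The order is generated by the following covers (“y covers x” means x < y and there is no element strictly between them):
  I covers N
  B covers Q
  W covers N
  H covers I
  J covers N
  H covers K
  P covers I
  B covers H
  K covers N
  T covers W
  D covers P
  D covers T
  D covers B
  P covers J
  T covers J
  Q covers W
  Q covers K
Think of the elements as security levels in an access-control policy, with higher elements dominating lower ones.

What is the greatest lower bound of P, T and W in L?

N

Common lower bounds of {P, T, W}: N.
The greatest among these is N.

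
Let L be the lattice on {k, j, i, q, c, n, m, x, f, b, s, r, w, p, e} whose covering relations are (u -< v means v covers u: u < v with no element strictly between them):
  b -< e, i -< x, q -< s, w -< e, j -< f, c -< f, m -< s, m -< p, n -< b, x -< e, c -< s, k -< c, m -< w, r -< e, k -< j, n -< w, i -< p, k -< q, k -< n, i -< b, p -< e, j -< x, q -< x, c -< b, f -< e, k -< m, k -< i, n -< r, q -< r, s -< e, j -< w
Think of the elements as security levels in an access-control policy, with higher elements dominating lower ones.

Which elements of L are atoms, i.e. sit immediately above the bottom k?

The atoms are exactly the elements that cover k: c, i, j, m, n, q.

c, i, j, m, n, q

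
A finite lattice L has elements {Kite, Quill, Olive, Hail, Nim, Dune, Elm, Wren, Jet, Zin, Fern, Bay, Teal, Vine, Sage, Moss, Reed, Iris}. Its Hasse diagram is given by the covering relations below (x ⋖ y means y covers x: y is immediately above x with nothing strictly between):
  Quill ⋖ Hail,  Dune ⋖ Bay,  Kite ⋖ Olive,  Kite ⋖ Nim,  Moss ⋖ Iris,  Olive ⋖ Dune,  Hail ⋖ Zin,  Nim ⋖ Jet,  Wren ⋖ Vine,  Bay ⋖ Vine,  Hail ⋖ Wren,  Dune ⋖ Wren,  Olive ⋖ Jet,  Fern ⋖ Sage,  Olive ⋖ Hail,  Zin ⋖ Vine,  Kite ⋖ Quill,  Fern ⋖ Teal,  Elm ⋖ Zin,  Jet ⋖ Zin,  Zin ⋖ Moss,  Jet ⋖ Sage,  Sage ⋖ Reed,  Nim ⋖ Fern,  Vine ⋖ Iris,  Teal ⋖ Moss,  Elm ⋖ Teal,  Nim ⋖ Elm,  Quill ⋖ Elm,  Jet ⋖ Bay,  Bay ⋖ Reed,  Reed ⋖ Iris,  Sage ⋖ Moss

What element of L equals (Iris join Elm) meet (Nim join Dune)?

Iris ∨ Elm = Iris
Nim ∨ Dune = Bay
Iris ∧ Bay = Bay

Bay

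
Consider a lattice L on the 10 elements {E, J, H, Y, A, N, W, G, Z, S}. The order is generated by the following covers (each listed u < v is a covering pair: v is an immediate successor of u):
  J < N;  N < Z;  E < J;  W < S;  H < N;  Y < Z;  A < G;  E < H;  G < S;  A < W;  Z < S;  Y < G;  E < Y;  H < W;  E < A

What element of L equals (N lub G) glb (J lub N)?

N

N ∨ G = S
J ∨ N = N
S ∧ N = N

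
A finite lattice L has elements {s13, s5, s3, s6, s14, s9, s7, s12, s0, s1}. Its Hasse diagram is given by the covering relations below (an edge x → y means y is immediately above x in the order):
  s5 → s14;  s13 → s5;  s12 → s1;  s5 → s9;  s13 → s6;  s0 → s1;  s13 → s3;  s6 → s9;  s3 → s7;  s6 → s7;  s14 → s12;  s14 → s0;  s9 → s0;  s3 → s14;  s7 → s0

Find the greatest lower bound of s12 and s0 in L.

s14

Common lower bounds of {s12, s0}: s13, s14, s3, s5.
The greatest among these is s14.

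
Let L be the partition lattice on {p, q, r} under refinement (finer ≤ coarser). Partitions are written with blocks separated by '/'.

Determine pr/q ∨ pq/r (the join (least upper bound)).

pqr

The join of pr/q and pq/r merges any blocks that overlap across the partitions, giving pqr.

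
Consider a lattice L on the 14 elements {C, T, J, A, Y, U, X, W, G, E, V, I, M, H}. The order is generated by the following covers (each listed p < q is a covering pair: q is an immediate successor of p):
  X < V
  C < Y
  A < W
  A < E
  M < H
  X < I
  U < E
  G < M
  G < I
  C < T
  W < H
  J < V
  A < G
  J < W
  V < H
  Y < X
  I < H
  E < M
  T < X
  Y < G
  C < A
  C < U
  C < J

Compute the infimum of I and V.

Common lower bounds of {I, V}: C, T, X, Y.
The greatest among these is X.

X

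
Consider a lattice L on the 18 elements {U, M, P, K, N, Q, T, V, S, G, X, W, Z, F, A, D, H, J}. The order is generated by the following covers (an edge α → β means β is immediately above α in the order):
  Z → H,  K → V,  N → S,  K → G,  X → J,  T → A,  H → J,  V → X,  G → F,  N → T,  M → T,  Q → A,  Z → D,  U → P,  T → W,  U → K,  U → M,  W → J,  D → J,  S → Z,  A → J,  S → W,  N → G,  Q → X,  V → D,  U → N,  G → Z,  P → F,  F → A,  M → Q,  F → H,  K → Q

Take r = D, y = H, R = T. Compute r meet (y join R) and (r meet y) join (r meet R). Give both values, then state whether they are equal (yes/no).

D; Z; no

y join R = J, so r meet (y join R) = D meet J = D.
r meet y = Z and r meet R = N, so (r meet y) join (r meet R) = Z join N = Z.
Equal: no.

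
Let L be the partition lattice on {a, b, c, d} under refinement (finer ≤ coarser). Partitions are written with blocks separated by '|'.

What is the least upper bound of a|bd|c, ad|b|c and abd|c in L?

The join of a|bd|c, ad|b|c, abd|c merges any blocks that overlap across the partitions, giving abd|c.

abd|c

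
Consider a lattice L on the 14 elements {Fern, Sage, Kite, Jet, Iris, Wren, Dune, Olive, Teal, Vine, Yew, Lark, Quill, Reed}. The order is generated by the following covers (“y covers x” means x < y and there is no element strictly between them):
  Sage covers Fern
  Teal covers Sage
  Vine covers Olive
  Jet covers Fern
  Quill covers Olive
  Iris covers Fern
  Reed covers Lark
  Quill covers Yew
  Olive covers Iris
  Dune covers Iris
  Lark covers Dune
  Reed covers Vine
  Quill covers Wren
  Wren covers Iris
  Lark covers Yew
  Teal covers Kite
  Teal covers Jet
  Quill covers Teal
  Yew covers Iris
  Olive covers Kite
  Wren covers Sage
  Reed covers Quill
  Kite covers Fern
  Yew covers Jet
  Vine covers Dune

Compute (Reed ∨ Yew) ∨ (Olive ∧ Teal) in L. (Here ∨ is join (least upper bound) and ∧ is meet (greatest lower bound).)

Reed

Reed ∨ Yew = Reed
Olive ∧ Teal = Kite
Reed ∨ Kite = Reed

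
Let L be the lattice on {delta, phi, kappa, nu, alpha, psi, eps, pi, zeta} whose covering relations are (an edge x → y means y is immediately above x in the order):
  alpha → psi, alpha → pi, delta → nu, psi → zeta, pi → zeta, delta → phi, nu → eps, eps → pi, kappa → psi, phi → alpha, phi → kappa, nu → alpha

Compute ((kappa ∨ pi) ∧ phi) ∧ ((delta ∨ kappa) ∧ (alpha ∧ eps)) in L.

delta

kappa ∨ pi = zeta
zeta ∧ phi = phi
delta ∨ kappa = kappa
alpha ∧ eps = nu
kappa ∧ nu = delta
phi ∧ delta = delta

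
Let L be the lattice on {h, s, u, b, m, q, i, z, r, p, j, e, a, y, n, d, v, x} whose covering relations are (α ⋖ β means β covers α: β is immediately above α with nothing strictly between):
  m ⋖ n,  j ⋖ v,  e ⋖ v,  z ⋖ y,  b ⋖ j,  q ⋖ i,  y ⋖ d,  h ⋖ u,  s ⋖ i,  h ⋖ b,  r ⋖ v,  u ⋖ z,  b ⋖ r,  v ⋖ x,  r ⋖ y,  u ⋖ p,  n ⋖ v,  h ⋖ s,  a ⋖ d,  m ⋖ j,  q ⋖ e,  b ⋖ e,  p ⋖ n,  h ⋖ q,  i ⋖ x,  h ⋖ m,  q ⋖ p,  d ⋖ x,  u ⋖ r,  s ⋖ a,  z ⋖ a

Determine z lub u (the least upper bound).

Common upper bounds of {z, u}: a, d, x, y, z.
The least among these is z.

z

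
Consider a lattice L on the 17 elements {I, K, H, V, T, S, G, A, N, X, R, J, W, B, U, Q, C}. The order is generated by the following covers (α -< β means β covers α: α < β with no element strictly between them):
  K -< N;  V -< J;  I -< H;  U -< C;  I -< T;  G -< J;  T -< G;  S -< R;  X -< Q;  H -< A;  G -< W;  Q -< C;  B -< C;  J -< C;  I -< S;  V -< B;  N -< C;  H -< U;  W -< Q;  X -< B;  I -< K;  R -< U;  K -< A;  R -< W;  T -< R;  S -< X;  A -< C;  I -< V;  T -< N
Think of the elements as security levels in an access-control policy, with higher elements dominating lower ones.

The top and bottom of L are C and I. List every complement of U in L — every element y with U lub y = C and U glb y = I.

K, V

Need y with U ∨ y = C and U ∧ y = I.
Checking each element gives: K, V.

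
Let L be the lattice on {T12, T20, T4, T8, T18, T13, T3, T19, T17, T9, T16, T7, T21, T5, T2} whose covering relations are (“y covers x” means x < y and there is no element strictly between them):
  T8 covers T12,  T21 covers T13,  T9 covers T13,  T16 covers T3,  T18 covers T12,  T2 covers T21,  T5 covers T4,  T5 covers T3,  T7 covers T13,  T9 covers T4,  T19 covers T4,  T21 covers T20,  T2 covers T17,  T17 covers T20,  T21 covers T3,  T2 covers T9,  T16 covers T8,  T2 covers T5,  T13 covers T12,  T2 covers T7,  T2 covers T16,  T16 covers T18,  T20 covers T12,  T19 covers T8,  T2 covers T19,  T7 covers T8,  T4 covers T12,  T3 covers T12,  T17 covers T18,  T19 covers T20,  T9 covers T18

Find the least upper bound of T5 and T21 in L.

T2

Common upper bounds of {T5, T21}: T2.
The least among these is T2.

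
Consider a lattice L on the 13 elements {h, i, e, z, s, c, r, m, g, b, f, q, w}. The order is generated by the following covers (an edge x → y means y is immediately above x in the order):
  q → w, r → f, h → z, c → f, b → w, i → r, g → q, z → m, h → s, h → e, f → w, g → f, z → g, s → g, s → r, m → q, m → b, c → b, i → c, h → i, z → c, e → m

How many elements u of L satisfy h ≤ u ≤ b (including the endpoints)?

7

The interval [h, b] = {b, c, e, h, i, m, z}, which has 7 elements.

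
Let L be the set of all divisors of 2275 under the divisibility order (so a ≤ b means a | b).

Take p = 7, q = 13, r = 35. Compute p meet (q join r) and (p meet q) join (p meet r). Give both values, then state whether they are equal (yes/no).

7; 7; yes

q join r = 455, so p meet (q join r) = 7 meet 455 = 7.
p meet q = 1 and p meet r = 7, so (p meet q) join (p meet r) = 1 join 7 = 7.
Equal: yes.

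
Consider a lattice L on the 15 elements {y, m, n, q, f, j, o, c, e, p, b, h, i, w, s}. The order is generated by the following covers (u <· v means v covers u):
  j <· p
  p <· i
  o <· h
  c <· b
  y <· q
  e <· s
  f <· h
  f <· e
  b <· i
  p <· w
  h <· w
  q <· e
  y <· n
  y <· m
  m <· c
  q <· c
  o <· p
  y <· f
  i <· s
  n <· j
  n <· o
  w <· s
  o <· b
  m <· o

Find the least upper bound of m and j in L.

p

Common upper bounds of {m, j}: i, p, s, w.
The least among these is p.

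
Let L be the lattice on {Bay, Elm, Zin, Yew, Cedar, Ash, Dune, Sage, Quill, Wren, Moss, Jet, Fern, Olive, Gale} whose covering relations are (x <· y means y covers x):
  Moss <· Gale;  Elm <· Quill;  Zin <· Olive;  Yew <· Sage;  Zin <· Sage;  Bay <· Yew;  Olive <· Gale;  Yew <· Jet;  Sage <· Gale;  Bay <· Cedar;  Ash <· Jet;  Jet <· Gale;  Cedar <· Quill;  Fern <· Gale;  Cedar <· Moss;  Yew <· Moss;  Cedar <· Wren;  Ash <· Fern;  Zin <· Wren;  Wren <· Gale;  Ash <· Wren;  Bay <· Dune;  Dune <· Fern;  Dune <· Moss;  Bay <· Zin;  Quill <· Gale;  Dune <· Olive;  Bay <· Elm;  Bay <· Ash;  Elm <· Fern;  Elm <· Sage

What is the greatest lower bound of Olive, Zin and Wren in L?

Common lower bounds of {Olive, Zin, Wren}: Bay, Zin.
The greatest among these is Zin.

Zin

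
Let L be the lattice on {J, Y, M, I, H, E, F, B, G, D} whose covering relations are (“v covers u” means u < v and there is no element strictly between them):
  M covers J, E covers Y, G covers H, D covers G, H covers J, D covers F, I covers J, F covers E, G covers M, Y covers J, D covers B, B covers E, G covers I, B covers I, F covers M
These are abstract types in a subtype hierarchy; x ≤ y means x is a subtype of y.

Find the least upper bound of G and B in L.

D

Common upper bounds of {G, B}: D.
The least among these is D.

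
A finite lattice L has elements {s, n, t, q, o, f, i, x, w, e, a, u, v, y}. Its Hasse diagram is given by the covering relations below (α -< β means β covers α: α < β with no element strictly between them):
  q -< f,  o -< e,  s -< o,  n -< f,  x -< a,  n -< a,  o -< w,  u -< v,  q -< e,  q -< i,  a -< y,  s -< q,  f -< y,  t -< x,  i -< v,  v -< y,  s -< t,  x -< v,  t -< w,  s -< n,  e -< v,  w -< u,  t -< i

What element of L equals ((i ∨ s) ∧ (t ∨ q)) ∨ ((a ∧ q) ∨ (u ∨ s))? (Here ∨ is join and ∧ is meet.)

v

i ∨ s = i
t ∨ q = i
i ∧ i = i
a ∧ q = s
u ∨ s = u
s ∨ u = u
i ∨ u = v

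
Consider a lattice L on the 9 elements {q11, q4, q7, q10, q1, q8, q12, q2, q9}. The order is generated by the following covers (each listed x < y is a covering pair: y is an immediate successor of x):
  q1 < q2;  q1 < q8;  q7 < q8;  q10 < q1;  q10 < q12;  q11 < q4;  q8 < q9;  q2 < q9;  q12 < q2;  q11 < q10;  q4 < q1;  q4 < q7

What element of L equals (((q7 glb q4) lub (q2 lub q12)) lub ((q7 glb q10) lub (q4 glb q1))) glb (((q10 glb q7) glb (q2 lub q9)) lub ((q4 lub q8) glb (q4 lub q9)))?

q7 ∧ q4 = q4
q2 ∨ q12 = q2
q4 ∨ q2 = q2
q7 ∧ q10 = q11
q4 ∧ q1 = q4
q11 ∨ q4 = q4
q2 ∨ q4 = q2
q10 ∧ q7 = q11
q2 ∨ q9 = q9
q11 ∧ q9 = q11
q4 ∨ q8 = q8
q4 ∨ q9 = q9
q8 ∧ q9 = q8
q11 ∨ q8 = q8
q2 ∧ q8 = q1

q1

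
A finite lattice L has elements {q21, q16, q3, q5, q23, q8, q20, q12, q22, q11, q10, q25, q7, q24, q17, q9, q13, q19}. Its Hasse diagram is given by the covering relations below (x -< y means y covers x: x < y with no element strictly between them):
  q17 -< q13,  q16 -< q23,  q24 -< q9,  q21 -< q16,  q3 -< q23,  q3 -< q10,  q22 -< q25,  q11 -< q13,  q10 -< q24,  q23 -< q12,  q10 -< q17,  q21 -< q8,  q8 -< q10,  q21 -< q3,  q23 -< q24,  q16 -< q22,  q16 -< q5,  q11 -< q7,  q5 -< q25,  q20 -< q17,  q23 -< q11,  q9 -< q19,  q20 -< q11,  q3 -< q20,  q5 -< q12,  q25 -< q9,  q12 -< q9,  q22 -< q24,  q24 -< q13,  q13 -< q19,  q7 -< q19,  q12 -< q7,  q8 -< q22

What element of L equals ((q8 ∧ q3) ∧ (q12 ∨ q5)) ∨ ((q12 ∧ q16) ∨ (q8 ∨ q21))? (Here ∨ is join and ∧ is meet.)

q8 ∧ q3 = q21
q12 ∨ q5 = q12
q21 ∧ q12 = q21
q12 ∧ q16 = q16
q8 ∨ q21 = q8
q16 ∨ q8 = q22
q21 ∨ q22 = q22

q22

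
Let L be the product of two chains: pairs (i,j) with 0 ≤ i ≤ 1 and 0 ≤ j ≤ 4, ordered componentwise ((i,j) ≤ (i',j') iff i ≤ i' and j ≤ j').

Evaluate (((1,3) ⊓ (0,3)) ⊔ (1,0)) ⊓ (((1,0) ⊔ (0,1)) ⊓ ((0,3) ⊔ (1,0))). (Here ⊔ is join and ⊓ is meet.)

(1,1)

(1,3) ∧ (0,3) = (0,3)
(0,3) ∨ (1,0) = (1,3)
(1,0) ∨ (0,1) = (1,1)
(0,3) ∨ (1,0) = (1,3)
(1,1) ∧ (1,3) = (1,1)
(1,3) ∧ (1,1) = (1,1)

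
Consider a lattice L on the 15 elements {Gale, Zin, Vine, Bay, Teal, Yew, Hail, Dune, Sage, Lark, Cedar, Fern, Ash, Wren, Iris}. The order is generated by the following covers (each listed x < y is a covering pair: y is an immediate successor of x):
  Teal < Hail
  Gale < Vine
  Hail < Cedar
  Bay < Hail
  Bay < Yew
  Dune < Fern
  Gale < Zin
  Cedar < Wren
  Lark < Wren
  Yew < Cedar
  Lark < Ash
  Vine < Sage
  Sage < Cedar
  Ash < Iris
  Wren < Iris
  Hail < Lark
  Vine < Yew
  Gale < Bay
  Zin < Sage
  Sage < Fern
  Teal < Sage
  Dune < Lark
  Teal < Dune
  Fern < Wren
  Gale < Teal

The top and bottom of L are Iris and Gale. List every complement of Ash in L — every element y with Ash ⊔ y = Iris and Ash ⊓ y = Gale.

Need y with Ash ∨ y = Iris and Ash ∧ y = Gale.
Checking each element gives: Vine, Zin.

Vine, Zin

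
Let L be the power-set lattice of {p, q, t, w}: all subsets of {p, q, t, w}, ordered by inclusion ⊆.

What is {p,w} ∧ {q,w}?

{w}

Under ⊆, meet is intersection: {p,w} ∩ {q,w} = {w}.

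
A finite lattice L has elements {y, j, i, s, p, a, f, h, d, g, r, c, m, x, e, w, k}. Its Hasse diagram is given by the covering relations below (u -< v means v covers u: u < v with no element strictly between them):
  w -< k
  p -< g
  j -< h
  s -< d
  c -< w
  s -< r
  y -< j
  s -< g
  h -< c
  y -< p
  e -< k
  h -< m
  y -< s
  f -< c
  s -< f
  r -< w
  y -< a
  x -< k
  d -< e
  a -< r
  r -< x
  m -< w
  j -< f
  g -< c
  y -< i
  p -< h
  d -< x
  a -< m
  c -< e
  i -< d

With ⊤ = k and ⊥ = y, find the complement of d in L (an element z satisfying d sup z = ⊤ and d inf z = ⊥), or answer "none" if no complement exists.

m

Need z with d ∨ z = k and d ∧ z = y.
Checking each element gives: m.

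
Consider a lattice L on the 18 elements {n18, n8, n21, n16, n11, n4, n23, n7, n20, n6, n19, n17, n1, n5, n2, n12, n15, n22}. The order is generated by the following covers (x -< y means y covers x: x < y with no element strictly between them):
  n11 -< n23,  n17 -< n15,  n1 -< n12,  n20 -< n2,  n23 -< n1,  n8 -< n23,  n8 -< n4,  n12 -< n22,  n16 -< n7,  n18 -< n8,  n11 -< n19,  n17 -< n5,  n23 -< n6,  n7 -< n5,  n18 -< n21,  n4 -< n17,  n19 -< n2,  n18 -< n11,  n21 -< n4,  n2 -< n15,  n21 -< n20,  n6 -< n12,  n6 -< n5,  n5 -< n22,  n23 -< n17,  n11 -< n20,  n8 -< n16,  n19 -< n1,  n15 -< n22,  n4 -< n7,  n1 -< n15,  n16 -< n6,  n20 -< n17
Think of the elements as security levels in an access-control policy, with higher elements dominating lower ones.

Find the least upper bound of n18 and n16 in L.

Common upper bounds of {n18, n16}: n12, n16, n22, n5, n6, n7.
The least among these is n16.

n16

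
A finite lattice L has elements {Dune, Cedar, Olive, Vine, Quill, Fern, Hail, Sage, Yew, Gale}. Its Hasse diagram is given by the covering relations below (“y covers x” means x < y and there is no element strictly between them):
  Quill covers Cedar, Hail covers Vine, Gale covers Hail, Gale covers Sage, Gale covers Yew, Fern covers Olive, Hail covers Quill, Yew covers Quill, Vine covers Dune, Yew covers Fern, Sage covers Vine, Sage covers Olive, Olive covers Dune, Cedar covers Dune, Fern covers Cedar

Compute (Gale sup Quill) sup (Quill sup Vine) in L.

Gale

Gale ∨ Quill = Gale
Quill ∨ Vine = Hail
Gale ∨ Hail = Gale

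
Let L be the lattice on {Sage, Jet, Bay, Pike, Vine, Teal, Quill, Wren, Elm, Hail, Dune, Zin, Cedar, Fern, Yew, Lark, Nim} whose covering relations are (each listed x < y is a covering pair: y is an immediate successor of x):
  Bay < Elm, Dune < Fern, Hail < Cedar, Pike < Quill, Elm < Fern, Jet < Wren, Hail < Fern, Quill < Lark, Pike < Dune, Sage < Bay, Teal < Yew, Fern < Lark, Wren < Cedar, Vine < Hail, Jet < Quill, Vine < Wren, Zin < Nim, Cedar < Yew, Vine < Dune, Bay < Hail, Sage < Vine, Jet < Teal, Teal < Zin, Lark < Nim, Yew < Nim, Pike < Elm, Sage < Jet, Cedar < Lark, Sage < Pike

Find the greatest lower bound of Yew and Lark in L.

Cedar

Common lower bounds of {Yew, Lark}: Bay, Cedar, Hail, Jet, Sage, Vine, Wren.
The greatest among these is Cedar.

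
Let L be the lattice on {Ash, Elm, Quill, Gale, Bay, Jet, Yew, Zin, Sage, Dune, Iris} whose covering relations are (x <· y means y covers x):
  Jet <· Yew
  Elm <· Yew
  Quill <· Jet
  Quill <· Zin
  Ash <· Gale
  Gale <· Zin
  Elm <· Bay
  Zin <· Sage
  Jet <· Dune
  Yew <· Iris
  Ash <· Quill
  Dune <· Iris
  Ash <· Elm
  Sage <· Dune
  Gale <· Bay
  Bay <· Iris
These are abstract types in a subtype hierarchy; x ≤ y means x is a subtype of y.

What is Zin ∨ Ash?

Common upper bounds of {Zin, Ash}: Dune, Iris, Sage, Zin.
The least among these is Zin.

Zin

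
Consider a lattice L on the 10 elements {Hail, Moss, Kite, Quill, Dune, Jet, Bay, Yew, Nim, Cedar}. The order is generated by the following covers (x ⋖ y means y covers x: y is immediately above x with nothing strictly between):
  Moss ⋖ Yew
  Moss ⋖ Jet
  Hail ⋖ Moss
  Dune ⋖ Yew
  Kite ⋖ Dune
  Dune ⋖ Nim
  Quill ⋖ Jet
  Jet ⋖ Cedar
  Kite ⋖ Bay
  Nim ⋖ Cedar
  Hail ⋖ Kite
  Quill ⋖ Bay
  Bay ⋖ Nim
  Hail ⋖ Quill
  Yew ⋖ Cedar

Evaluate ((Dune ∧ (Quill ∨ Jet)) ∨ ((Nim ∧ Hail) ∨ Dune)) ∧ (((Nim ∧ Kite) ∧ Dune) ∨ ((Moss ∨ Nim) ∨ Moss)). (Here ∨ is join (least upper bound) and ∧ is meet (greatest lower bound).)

Quill ∨ Jet = Jet
Dune ∧ Jet = Hail
Nim ∧ Hail = Hail
Hail ∨ Dune = Dune
Hail ∨ Dune = Dune
Nim ∧ Kite = Kite
Kite ∧ Dune = Kite
Moss ∨ Nim = Cedar
Cedar ∨ Moss = Cedar
Kite ∨ Cedar = Cedar
Dune ∧ Cedar = Dune

Dune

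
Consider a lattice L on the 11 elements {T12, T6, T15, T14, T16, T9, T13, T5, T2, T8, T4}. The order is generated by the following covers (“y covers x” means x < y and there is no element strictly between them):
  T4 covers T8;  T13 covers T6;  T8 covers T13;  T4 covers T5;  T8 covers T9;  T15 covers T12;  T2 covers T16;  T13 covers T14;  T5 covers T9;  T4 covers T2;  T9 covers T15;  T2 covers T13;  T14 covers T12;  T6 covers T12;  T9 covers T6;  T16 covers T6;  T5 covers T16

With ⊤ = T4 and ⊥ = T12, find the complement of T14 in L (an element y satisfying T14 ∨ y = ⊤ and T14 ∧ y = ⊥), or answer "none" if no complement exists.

T5

Need y with T14 ∨ y = T4 and T14 ∧ y = T12.
Checking each element gives: T5.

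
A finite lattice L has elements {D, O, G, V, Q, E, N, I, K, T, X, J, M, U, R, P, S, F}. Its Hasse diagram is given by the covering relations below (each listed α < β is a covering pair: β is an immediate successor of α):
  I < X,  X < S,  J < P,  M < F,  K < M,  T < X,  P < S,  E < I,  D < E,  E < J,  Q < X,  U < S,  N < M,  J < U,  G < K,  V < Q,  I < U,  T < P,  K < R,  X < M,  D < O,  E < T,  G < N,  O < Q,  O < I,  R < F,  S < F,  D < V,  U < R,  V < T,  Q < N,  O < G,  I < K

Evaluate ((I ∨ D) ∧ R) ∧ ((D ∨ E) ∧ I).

E

I ∨ D = I
I ∧ R = I
D ∨ E = E
E ∧ I = E
I ∧ E = E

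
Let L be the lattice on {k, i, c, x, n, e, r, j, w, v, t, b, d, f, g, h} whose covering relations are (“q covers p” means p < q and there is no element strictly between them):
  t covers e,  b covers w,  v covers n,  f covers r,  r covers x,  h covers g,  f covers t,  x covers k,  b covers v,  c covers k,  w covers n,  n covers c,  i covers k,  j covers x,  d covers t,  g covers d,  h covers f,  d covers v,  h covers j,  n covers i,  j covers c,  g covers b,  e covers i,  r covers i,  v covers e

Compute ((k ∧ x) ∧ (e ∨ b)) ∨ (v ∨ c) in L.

k ∧ x = k
e ∨ b = b
k ∧ b = k
v ∨ c = v
k ∨ v = v

v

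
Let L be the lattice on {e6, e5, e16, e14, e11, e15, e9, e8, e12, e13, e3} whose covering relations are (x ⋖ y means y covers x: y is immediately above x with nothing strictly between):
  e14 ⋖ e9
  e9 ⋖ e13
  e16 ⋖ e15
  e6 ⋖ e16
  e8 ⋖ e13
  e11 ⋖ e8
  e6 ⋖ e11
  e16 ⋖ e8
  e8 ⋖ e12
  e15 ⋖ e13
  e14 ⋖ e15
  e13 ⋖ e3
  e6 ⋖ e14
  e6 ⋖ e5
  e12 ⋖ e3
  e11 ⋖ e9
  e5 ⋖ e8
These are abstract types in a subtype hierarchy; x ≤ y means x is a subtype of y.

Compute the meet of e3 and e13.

e13

Common lower bounds of {e3, e13}: e11, e13, e14, e15, e16, e5, e6, e8, e9.
The greatest among these is e13.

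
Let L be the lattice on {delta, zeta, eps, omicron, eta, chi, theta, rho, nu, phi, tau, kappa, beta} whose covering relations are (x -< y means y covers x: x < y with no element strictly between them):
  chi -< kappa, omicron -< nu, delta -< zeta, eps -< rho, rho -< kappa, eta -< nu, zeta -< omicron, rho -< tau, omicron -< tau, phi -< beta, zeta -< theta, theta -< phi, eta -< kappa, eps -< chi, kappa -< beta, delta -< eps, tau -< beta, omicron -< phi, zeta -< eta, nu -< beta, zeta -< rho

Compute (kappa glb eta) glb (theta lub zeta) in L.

kappa ∧ eta = eta
theta ∨ zeta = theta
eta ∧ theta = zeta

zeta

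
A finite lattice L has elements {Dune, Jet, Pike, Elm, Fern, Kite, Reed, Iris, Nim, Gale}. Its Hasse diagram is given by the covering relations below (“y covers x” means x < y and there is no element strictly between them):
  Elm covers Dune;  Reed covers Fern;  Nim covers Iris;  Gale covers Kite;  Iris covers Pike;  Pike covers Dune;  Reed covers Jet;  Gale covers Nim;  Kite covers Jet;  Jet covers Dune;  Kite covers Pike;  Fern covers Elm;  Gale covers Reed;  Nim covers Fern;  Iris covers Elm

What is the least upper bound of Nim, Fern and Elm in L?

Nim

Common upper bounds of {Nim, Fern, Elm}: Gale, Nim.
The least among these is Nim.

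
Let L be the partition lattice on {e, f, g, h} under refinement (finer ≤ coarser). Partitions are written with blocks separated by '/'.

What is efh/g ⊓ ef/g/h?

ef/g/h

Common lower bounds of {efh/g, ef/g/h}: e/f/g/h, ef/g/h.
The greatest among these is ef/g/h.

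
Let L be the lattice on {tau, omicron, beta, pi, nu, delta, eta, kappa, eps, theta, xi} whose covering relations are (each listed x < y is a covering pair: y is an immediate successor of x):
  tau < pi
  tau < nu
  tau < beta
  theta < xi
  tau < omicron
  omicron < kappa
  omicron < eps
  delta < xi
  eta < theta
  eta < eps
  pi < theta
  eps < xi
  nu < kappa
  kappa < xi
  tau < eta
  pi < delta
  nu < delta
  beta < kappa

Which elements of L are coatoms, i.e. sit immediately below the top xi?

delta, eps, kappa, theta

The coatoms are exactly the elements covered by xi: delta, eps, kappa, theta.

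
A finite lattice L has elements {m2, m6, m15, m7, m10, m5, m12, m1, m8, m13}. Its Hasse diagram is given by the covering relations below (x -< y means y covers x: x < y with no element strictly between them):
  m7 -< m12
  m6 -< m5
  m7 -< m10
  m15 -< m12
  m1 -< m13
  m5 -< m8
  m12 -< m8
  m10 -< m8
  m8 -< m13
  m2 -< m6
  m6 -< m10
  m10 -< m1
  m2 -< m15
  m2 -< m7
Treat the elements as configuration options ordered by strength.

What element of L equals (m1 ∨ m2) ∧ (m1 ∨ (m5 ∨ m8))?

m1

m1 ∨ m2 = m1
m5 ∨ m8 = m8
m1 ∨ m8 = m13
m1 ∧ m13 = m1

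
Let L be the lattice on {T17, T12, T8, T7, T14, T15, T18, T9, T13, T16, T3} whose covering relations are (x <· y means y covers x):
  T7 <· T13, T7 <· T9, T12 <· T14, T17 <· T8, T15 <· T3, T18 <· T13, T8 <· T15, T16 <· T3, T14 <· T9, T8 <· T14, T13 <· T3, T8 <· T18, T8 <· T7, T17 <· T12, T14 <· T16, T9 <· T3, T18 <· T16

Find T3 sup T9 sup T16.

T3

Common upper bounds of {T3, T9, T16}: T3.
The least among these is T3.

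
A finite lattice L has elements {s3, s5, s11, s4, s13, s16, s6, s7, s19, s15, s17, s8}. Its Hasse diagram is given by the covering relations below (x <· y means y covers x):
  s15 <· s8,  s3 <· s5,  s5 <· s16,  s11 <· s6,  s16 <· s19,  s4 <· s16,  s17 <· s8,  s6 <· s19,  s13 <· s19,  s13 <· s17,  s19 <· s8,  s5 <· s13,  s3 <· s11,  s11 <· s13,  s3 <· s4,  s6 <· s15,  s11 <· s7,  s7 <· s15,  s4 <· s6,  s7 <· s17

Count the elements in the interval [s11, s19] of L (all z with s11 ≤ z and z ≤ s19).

4

The interval [s11, s19] = {s11, s13, s19, s6}, which has 4 elements.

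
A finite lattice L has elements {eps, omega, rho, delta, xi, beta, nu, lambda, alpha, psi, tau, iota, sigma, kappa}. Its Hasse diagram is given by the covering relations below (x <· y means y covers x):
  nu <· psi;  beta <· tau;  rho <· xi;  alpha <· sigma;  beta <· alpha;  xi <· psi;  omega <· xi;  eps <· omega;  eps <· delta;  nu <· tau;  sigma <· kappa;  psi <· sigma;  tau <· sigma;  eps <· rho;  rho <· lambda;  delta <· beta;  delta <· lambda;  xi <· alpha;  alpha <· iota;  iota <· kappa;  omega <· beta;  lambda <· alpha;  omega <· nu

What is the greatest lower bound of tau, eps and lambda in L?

Common lower bounds of {tau, eps, lambda}: eps.
The greatest among these is eps.

eps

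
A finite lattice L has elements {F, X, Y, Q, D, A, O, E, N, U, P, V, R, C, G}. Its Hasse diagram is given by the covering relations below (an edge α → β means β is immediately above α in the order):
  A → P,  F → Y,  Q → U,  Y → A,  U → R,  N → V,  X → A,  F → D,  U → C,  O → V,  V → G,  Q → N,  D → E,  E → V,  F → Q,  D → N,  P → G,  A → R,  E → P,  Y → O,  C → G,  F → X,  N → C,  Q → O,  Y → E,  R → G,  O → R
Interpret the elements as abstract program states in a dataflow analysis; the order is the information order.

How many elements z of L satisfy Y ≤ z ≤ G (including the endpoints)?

The interval [Y, G] = {A, E, G, O, P, R, V, Y}, which has 8 elements.

8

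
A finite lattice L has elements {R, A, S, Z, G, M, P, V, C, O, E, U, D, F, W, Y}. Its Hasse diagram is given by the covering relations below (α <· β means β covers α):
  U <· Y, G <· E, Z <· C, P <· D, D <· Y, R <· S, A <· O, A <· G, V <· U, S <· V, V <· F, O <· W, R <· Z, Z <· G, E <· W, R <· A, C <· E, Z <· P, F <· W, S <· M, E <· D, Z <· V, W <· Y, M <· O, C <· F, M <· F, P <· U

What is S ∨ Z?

Common upper bounds of {S, Z}: F, U, V, W, Y.
The least among these is V.

V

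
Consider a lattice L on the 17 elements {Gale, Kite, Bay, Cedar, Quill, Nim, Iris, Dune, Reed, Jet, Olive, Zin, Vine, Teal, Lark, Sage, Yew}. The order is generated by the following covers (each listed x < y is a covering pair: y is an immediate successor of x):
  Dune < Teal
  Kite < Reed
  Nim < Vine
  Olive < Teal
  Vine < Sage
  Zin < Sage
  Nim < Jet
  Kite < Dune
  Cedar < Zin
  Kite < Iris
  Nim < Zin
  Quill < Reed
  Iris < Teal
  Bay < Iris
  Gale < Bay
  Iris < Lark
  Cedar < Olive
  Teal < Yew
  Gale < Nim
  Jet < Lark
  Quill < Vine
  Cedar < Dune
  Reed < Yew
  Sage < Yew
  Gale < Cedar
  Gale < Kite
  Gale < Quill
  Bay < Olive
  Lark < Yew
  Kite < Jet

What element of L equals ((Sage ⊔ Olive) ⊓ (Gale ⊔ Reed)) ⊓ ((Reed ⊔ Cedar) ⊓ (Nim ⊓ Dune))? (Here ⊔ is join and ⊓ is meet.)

Gale

Sage ∨ Olive = Yew
Gale ∨ Reed = Reed
Yew ∧ Reed = Reed
Reed ∨ Cedar = Yew
Nim ∧ Dune = Gale
Yew ∧ Gale = Gale
Reed ∧ Gale = Gale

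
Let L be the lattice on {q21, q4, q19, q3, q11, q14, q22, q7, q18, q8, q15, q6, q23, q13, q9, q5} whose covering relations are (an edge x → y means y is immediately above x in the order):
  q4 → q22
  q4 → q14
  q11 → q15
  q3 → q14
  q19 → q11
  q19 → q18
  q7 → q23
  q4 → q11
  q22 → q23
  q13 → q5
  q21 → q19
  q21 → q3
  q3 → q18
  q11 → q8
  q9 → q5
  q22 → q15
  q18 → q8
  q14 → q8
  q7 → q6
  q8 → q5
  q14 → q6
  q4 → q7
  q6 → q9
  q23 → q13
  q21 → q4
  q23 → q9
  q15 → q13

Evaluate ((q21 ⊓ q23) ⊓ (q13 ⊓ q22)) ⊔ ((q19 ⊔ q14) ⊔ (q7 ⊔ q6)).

q5

q21 ∧ q23 = q21
q13 ∧ q22 = q22
q21 ∧ q22 = q21
q19 ∨ q14 = q8
q7 ∨ q6 = q6
q8 ∨ q6 = q5
q21 ∨ q5 = q5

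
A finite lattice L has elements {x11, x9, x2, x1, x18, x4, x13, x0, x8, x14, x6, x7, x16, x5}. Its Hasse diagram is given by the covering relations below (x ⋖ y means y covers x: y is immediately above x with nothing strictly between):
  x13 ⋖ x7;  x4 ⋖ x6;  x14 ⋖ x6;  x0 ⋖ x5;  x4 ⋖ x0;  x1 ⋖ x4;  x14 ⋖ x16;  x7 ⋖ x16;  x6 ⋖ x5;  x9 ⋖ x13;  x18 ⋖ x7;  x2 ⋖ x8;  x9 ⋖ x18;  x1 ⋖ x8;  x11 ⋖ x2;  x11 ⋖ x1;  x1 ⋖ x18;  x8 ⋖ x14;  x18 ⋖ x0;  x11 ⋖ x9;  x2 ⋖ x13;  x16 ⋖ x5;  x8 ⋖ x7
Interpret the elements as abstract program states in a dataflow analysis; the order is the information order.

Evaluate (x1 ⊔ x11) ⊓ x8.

x1

x1 ∨ x11 = x1
x1 ∧ x8 = x1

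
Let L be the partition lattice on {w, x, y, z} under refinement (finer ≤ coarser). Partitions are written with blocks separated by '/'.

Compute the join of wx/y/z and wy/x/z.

wxy/z

The join of wx/y/z and wy/x/z merges any blocks that overlap across the partitions, giving wxy/z.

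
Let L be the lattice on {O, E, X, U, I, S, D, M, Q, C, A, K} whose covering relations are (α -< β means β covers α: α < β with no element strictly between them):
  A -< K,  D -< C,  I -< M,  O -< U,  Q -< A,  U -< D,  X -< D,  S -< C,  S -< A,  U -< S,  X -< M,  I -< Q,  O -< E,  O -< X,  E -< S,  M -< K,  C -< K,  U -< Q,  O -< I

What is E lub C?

C

Common upper bounds of {E, C}: C, K.
The least among these is C.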